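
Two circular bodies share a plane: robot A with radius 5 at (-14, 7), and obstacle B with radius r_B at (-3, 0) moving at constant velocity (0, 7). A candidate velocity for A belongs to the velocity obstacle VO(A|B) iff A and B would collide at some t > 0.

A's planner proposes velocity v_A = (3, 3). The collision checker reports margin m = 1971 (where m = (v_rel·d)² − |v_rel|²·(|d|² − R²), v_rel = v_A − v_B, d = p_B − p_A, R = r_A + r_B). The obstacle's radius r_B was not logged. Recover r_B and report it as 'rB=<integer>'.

m = 1971
d = (11, -7);  v_rel = (3, -4),  |v_rel|² = 25
v_rel×d = (3)·(-7) − (-4)·(11) = 23
since m = R²·25 − 23²:  R² = (529 + 1971) / 25 = 100
R = √100 = 10  ⇒  r_B = 10 − 5 = 5

rB=5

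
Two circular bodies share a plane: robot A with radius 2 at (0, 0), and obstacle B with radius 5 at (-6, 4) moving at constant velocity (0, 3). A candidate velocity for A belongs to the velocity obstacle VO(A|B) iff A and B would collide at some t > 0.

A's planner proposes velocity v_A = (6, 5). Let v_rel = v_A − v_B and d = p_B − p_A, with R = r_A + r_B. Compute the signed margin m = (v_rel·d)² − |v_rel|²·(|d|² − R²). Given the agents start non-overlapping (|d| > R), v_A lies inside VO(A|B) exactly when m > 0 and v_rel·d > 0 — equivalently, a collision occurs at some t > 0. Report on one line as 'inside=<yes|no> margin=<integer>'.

d = (-6, 4),  |d|² = 52;  R = 2+5 = 7,  c = 52−7² = 3
v_rel = (6, 2),  |v_rel|² = 40;  v_rel·d = (6)·(-6) + (2)·(4) = -28
40·t² + 56·t + 3 = 0  ⇒  m = (-28)² − 40·3 = 664
m = 664 > 0,  v_rel·d = -28 < 0  ⇒  outside

inside=no margin=664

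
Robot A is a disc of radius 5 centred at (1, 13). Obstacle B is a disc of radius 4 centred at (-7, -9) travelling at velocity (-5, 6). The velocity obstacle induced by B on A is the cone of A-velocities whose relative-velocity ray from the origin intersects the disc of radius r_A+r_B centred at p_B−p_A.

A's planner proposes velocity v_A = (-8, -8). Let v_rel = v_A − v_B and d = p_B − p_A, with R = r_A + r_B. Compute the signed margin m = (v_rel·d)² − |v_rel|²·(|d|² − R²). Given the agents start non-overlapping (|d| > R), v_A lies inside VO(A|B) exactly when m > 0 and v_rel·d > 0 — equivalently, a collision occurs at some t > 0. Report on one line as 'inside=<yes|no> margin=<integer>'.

d = (-8, -22),  |d|² = 548;  R = 5+4 = 9,  c = 548−9² = 467
v_rel = (-3, -14),  |v_rel|² = 205;  v_rel·d = (-3)·(-8) + (-14)·(-22) = 332
205·t² − 664·t + 467 = 0  ⇒  m = 332² − 205·467 = 14489
m = 14489 > 0,  v_rel·d = 332 > 0  ⇒  inside

inside=yes margin=14489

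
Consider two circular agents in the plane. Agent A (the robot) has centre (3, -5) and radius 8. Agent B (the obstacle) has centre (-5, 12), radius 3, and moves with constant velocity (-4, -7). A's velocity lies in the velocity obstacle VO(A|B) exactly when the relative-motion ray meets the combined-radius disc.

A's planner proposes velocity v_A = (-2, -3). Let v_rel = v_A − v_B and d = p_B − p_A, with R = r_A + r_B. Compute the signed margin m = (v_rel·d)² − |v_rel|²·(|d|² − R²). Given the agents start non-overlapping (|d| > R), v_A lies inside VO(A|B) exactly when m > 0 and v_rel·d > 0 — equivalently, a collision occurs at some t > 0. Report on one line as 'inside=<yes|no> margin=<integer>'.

d = (-8, 17),  |d|² = 353;  R = 8+3 = 11,  c = 353−11² = 232
v_rel = (2, 4),  |v_rel|² = 20;  v_rel·d = (2)·(-8) + (4)·(17) = 52
20·t² − 104·t + 232 = 0  ⇒  m = 52² − 20·232 = -1936
m = -1936 < 0,  v_rel·d = 52 > 0  ⇒  outside

inside=no margin=-1936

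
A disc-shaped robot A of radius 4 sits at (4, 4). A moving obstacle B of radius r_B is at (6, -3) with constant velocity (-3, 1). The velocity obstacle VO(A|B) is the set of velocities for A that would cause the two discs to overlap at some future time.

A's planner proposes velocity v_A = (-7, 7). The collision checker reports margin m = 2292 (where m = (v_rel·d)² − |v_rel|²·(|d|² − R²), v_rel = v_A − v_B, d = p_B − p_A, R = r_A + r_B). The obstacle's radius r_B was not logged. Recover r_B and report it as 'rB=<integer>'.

m = 2292
d = (2, -7);  v_rel = (-4, 6),  |v_rel|² = 52
v_rel×d = (-4)·(-7) − (6)·(2) = 16
since m = R²·52 − 16²:  R² = (256 + 2292) / 52 = 49
R = √49 = 7  ⇒  r_B = 7 − 4 = 3

rB=3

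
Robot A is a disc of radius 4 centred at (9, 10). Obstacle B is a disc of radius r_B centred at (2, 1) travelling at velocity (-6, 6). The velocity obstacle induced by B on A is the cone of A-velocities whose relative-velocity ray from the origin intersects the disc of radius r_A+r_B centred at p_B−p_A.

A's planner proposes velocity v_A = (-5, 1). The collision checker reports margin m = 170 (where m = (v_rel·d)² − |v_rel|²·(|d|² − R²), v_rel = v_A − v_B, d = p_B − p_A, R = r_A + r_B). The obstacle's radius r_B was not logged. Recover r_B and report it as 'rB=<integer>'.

m = 170
d = (-7, -9);  v_rel = (1, -5),  |v_rel|² = 26
v_rel×d = (1)·(-9) − (-5)·(-7) = -44
since m = R²·26 − (-44)²:  R² = (1936 + 170) / 26 = 81
R = √81 = 9  ⇒  r_B = 9 − 4 = 5

rB=5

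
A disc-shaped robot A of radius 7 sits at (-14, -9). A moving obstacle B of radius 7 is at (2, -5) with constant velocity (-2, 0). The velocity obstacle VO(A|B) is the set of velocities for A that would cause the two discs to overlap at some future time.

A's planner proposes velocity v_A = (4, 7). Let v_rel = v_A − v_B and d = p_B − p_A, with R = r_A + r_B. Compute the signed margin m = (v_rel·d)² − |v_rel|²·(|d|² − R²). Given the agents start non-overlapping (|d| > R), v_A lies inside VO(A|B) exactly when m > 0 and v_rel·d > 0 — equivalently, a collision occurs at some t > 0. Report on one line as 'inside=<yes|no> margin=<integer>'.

d = (16, 4),  |d|² = 272;  R = 7+7 = 14,  c = 272−14² = 76
v_rel = (6, 7),  |v_rel|² = 85;  v_rel·d = (6)·(16) + (7)·(4) = 124
85·t² − 248·t + 76 = 0  ⇒  m = 124² − 85·76 = 8916
m = 8916 > 0,  v_rel·d = 124 > 0  ⇒  inside

inside=yes margin=8916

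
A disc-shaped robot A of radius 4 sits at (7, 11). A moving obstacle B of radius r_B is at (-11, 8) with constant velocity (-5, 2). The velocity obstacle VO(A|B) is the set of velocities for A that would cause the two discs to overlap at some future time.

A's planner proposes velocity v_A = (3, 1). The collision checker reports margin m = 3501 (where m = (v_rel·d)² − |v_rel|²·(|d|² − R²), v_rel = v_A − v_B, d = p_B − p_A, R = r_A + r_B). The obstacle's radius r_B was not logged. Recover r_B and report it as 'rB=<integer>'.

m = 3501
d = (-18, -3);  v_rel = (8, -1),  |v_rel|² = 65
v_rel×d = (8)·(-3) − (-1)·(-18) = -42
since m = R²·65 − (-42)²:  R² = (1764 + 3501) / 65 = 81
R = √81 = 9  ⇒  r_B = 9 − 4 = 5

rB=5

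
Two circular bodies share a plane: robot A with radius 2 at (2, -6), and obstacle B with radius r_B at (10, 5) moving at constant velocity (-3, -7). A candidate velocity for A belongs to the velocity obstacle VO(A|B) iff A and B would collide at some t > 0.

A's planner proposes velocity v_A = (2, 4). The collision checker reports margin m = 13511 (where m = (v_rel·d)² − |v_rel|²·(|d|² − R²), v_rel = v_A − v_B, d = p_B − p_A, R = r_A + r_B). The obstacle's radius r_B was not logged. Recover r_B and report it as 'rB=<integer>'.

m = 13511
d = (8, 11);  v_rel = (5, 11),  |v_rel|² = 146
v_rel×d = (5)·(11) − (11)·(8) = -33
since m = R²·146 − (-33)²:  R² = (1089 + 13511) / 146 = 100
R = √100 = 10  ⇒  r_B = 10 − 2 = 8

rB=8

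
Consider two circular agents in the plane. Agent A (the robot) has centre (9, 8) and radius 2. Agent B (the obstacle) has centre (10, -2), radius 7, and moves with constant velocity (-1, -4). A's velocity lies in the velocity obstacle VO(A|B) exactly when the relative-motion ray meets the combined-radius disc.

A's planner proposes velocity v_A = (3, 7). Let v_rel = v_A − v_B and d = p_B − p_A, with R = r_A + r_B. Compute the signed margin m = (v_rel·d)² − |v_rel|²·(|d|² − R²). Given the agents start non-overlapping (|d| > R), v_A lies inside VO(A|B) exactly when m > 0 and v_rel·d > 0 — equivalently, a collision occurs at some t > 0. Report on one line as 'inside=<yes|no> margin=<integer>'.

d = (1, -10),  |d|² = 101;  R = 2+7 = 9,  c = 101−9² = 20
v_rel = (4, 11),  |v_rel|² = 137;  v_rel·d = (4)·(1) + (11)·(-10) = -106
137·t² + 212·t + 20 = 0  ⇒  m = (-106)² − 137·20 = 8496
m = 8496 > 0,  v_rel·d = -106 < 0  ⇒  outside

inside=no margin=8496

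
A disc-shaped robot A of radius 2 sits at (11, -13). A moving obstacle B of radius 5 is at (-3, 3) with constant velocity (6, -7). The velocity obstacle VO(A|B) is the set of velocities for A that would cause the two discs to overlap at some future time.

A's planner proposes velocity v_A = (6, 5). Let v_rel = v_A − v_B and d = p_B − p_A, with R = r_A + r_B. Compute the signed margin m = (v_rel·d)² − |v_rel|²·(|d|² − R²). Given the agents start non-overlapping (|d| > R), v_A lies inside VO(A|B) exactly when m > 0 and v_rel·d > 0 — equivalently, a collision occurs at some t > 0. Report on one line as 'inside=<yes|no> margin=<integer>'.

d = (-14, 16),  |d|² = 452;  R = 2+5 = 7,  c = 452−7² = 403
v_rel = (0, 12),  |v_rel|² = 144;  v_rel·d = (0)·(-14) + (12)·(16) = 192
144·t² − 384·t + 403 = 0  ⇒  m = 192² − 144·403 = -21168
m = -21168 < 0,  v_rel·d = 192 > 0  ⇒  outside

inside=no margin=-21168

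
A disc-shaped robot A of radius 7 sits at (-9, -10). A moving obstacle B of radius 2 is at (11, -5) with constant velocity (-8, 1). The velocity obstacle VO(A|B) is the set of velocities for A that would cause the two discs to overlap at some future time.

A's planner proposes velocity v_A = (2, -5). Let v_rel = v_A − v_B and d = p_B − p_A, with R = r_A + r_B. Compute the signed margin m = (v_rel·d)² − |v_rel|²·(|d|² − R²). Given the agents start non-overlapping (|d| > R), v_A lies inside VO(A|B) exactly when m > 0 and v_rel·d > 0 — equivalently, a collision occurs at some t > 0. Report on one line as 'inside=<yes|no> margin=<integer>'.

d = (20, 5),  |d|² = 425;  R = 7+2 = 9,  c = 425−9² = 344
v_rel = (10, -6),  |v_rel|² = 136;  v_rel·d = (10)·(20) + (-6)·(5) = 170
136·t² − 340·t + 344 = 0  ⇒  m = 170² − 136·344 = -17884
m = -17884 < 0,  v_rel·d = 170 > 0  ⇒  outside

inside=no margin=-17884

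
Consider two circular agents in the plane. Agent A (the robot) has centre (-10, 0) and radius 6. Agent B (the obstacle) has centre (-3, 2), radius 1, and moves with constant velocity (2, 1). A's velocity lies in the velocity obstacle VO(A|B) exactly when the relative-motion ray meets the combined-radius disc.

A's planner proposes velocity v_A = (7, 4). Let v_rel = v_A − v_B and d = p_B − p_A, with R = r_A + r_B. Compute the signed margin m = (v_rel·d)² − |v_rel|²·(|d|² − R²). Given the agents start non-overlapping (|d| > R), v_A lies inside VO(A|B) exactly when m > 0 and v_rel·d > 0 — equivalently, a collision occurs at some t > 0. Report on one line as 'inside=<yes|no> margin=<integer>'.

d = (7, 2),  |d|² = 53;  R = 6+1 = 7,  c = 53−7² = 4
v_rel = (5, 3),  |v_rel|² = 34;  v_rel·d = (5)·(7) + (3)·(2) = 41
34·t² − 82·t + 4 = 0  ⇒  m = 41² − 34·4 = 1545
m = 1545 > 0,  v_rel·d = 41 > 0  ⇒  inside

inside=yes margin=1545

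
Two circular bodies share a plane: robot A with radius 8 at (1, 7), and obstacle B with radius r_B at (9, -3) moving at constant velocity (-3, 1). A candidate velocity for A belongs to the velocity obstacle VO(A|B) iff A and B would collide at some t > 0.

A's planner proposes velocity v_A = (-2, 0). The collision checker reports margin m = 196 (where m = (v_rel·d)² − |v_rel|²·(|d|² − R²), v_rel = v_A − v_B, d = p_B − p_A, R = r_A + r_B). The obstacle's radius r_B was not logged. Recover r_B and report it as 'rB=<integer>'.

m = 196
d = (8, -10);  v_rel = (1, -1),  |v_rel|² = 2
v_rel×d = (1)·(-10) − (-1)·(8) = -2
since m = R²·2 − (-2)²:  R² = (4 + 196) / 2 = 100
R = √100 = 10  ⇒  r_B = 10 − 8 = 2

rB=2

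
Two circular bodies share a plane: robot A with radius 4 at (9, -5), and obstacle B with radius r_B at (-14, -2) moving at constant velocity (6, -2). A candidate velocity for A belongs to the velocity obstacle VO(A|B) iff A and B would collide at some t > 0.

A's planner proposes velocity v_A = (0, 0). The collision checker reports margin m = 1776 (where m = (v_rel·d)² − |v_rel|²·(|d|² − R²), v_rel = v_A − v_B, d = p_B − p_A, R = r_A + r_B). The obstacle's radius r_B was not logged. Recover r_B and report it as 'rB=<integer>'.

m = 1776
d = (-23, 3);  v_rel = (-6, 2),  |v_rel|² = 40
v_rel×d = (-6)·(3) − (2)·(-23) = 28
since m = R²·40 − 28²:  R² = (784 + 1776) / 40 = 64
R = √64 = 8  ⇒  r_B = 8 − 4 = 4

rB=4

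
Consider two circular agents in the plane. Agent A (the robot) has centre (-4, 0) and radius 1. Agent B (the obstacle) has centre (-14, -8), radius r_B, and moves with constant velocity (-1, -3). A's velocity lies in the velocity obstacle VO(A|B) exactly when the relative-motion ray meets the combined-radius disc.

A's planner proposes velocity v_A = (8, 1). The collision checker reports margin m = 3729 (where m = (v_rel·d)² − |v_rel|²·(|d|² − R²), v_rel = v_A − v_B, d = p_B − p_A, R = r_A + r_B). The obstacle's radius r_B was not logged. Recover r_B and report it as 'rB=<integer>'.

m = 3729
d = (-10, -8);  v_rel = (9, 4),  |v_rel|² = 97
v_rel×d = (9)·(-8) − (4)·(-10) = -32
since m = R²·97 − (-32)²:  R² = (1024 + 3729) / 97 = 49
R = √49 = 7  ⇒  r_B = 7 − 1 = 6

rB=6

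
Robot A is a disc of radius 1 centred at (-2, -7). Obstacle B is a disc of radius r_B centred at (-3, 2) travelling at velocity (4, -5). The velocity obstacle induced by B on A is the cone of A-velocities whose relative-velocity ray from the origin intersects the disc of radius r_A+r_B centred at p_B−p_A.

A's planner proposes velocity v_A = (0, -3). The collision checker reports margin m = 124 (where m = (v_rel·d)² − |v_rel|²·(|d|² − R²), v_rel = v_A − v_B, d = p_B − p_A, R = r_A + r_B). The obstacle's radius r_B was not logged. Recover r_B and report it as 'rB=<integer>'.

m = 124
d = (-1, 9);  v_rel = (-4, 2),  |v_rel|² = 20
v_rel×d = (-4)·(9) − (2)·(-1) = -34
since m = R²·20 − (-34)²:  R² = (1156 + 124) / 20 = 64
R = √64 = 8  ⇒  r_B = 8 − 1 = 7

rB=7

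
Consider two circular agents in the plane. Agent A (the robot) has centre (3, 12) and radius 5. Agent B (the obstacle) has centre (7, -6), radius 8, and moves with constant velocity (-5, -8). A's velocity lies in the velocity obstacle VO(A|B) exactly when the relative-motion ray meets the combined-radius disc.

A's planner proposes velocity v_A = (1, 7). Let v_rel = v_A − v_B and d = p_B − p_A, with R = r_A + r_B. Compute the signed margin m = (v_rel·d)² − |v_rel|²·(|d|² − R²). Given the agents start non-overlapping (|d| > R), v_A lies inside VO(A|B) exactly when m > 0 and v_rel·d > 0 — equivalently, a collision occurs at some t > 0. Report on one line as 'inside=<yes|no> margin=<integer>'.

d = (4, -18),  |d|² = 340;  R = 5+8 = 13,  c = 340−13² = 171
v_rel = (6, 15),  |v_rel|² = 261;  v_rel·d = (6)·(4) + (15)·(-18) = -246
261·t² + 492·t + 171 = 0  ⇒  m = (-246)² − 261·171 = 15885
m = 15885 > 0,  v_rel·d = -246 < 0  ⇒  outside

inside=no margin=15885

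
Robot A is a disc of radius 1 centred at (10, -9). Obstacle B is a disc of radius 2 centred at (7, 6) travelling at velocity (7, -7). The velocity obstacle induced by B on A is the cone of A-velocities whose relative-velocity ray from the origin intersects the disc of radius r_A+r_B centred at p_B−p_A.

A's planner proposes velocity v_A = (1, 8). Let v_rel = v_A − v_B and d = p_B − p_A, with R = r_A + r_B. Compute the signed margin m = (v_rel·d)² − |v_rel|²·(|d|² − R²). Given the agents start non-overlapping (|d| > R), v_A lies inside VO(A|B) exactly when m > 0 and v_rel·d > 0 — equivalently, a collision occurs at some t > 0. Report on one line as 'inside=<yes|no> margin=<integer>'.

d = (-3, 15),  |d|² = 234;  R = 1+2 = 3,  c = 234−3² = 225
v_rel = (-6, 15),  |v_rel|² = 261;  v_rel·d = (-6)·(-3) + (15)·(15) = 243
261·t² − 486·t + 225 = 0  ⇒  m = 243² − 261·225 = 324
m = 324 > 0,  v_rel·d = 243 > 0  ⇒  inside

inside=yes margin=324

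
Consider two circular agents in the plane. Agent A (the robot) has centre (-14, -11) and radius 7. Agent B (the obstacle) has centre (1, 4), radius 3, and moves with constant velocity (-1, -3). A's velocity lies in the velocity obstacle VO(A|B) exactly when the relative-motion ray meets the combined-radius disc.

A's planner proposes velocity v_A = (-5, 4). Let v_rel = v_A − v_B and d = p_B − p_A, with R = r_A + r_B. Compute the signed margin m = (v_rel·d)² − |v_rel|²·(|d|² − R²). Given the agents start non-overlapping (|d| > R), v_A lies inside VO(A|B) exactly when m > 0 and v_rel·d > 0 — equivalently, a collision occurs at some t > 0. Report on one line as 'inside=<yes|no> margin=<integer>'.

d = (15, 15),  |d|² = 450;  R = 7+3 = 10,  c = 450−10² = 350
v_rel = (-4, 7),  |v_rel|² = 65;  v_rel·d = (-4)·(15) + (7)·(15) = 45
65·t² − 90·t + 350 = 0  ⇒  m = 45² − 65·350 = -20725
m = -20725 < 0,  v_rel·d = 45 > 0  ⇒  outside

inside=no margin=-20725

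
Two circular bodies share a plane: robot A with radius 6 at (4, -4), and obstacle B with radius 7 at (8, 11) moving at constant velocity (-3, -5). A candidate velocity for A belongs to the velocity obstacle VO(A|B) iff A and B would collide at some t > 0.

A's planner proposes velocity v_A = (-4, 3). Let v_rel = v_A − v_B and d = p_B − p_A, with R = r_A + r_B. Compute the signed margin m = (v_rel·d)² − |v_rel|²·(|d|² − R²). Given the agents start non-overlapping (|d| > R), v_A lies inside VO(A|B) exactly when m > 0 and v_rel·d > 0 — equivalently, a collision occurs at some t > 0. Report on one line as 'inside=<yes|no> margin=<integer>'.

d = (4, 15),  |d|² = 241;  R = 6+7 = 13,  c = 241−13² = 72
v_rel = (-1, 8),  |v_rel|² = 65;  v_rel·d = (-1)·(4) + (8)·(15) = 116
65·t² − 232·t + 72 = 0  ⇒  m = 116² − 65·72 = 8776
m = 8776 > 0,  v_rel·d = 116 > 0  ⇒  inside

inside=yes margin=8776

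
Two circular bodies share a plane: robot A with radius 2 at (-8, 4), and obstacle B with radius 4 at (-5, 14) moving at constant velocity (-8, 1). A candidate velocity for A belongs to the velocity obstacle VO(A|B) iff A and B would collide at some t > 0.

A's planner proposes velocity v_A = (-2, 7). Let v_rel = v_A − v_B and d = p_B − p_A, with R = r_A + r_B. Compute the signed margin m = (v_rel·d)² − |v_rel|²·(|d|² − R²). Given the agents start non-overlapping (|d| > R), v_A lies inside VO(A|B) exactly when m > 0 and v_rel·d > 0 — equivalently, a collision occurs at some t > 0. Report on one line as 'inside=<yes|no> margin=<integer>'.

d = (3, 10),  |d|² = 109;  R = 2+4 = 6,  c = 109−6² = 73
v_rel = (6, 6),  |v_rel|² = 72;  v_rel·d = (6)·(3) + (6)·(10) = 78
72·t² − 156·t + 73 = 0  ⇒  m = 78² − 72·73 = 828
m = 828 > 0,  v_rel·d = 78 > 0  ⇒  inside

inside=yes margin=828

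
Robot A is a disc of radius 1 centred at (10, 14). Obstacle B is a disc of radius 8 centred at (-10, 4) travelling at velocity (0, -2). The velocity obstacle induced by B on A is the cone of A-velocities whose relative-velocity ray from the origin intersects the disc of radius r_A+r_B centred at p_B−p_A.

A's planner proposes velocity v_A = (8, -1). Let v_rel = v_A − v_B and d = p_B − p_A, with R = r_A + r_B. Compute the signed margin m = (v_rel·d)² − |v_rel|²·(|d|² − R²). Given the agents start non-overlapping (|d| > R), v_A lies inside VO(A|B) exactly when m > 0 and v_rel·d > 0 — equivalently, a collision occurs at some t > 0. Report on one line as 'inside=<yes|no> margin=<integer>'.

d = (-20, -10),  |d|² = 500;  R = 1+8 = 9,  c = 500−9² = 419
v_rel = (8, 1),  |v_rel|² = 65;  v_rel·d = (8)·(-20) + (1)·(-10) = -170
65·t² + 340·t + 419 = 0  ⇒  m = (-170)² − 65·419 = 1665
m = 1665 > 0,  v_rel·d = -170 < 0  ⇒  outside

inside=no margin=1665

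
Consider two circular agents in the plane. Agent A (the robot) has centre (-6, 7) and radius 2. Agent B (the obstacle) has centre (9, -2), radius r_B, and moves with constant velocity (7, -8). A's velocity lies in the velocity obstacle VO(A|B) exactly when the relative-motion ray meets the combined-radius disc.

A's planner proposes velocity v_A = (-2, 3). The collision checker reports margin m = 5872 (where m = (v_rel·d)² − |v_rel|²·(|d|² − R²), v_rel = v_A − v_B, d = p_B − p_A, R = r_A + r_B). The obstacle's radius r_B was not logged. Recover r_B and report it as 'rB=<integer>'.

m = 5872
d = (15, -9);  v_rel = (-9, 11),  |v_rel|² = 202
v_rel×d = (-9)·(-9) − (11)·(15) = -84
since m = R²·202 − (-84)²:  R² = (7056 + 5872) / 202 = 64
R = √64 = 8  ⇒  r_B = 8 − 2 = 6

rB=6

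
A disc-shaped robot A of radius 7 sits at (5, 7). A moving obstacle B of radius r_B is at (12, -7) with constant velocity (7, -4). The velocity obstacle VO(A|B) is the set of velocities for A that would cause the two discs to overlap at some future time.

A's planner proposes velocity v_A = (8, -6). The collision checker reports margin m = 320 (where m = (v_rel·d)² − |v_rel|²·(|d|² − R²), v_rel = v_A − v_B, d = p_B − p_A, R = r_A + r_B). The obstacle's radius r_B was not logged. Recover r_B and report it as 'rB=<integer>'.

m = 320
d = (7, -14);  v_rel = (1, -2),  |v_rel|² = 5
v_rel×d = (1)·(-14) − (-2)·(7) = 0
since m = R²·5 − 0²:  R² = (0 + 320) / 5 = 64
R = √64 = 8  ⇒  r_B = 8 − 7 = 1

rB=1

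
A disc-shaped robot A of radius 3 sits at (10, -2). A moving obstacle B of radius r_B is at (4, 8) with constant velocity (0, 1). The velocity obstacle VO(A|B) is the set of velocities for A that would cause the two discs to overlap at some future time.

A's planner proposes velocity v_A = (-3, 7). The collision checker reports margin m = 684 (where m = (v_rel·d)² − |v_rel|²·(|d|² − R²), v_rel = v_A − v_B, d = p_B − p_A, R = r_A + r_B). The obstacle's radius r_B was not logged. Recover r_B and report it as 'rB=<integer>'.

m = 684
d = (-6, 10);  v_rel = (-3, 6),  |v_rel|² = 45
v_rel×d = (-3)·(10) − (6)·(-6) = 6
since m = R²·45 − 6²:  R² = (36 + 684) / 45 = 16
R = √16 = 4  ⇒  r_B = 4 − 3 = 1

rB=1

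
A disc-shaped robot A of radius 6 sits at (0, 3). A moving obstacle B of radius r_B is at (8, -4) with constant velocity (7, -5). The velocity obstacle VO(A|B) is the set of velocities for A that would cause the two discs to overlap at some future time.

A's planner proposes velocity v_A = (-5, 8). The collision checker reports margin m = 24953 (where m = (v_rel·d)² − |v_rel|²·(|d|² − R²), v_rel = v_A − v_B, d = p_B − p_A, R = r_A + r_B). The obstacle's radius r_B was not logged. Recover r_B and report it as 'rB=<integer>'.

m = 24953
d = (8, -7);  v_rel = (-12, 13),  |v_rel|² = 313
v_rel×d = (-12)·(-7) − (13)·(8) = -20
since m = R²·313 − (-20)²:  R² = (400 + 24953) / 313 = 81
R = √81 = 9  ⇒  r_B = 9 − 6 = 3

rB=3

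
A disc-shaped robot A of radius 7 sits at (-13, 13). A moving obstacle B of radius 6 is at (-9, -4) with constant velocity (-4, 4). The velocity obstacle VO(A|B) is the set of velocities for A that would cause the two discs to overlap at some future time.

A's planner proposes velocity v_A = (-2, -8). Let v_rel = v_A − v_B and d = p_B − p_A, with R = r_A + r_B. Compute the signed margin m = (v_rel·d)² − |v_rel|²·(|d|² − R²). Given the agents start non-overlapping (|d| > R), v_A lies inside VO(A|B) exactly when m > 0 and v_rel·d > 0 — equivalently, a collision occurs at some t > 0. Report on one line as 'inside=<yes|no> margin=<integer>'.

d = (4, -17),  |d|² = 305;  R = 7+6 = 13,  c = 305−13² = 136
v_rel = (2, -12),  |v_rel|² = 148;  v_rel·d = (2)·(4) + (-12)·(-17) = 212
148·t² − 424·t + 136 = 0  ⇒  m = 212² − 148·136 = 24816
m = 24816 > 0,  v_rel·d = 212 > 0  ⇒  inside

inside=yes margin=24816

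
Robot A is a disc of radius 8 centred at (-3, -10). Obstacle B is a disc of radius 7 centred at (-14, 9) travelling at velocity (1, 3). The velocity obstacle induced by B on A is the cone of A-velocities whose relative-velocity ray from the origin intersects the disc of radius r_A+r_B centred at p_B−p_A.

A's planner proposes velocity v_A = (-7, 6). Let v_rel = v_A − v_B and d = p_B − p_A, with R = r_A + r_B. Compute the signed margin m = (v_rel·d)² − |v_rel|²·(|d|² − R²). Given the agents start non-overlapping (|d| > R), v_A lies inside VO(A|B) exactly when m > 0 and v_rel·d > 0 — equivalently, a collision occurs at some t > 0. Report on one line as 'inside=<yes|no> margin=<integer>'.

d = (-11, 19),  |d|² = 482;  R = 8+7 = 15,  c = 482−15² = 257
v_rel = (-8, 3),  |v_rel|² = 73;  v_rel·d = (-8)·(-11) + (3)·(19) = 145
73·t² − 290·t + 257 = 0  ⇒  m = 145² − 73·257 = 2264
m = 2264 > 0,  v_rel·d = 145 > 0  ⇒  inside

inside=yes margin=2264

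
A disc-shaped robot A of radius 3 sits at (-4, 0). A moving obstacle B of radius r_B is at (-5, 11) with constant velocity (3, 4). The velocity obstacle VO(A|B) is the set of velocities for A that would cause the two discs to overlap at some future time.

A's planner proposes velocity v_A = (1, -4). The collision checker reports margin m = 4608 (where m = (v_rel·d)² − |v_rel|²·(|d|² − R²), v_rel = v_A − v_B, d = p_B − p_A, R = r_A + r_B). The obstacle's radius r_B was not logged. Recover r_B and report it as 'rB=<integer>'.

m = 4608
d = (-1, 11);  v_rel = (-2, -8),  |v_rel|² = 68
v_rel×d = (-2)·(11) − (-8)·(-1) = -30
since m = R²·68 − (-30)²:  R² = (900 + 4608) / 68 = 81
R = √81 = 9  ⇒  r_B = 9 − 3 = 6

rB=6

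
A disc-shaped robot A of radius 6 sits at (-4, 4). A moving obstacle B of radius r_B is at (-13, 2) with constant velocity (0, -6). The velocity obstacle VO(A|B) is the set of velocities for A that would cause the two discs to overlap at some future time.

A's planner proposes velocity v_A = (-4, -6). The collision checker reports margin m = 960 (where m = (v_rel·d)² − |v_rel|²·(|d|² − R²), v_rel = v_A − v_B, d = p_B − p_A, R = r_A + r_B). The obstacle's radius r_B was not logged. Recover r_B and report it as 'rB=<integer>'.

m = 960
d = (-9, -2);  v_rel = (-4, 0),  |v_rel|² = 16
v_rel×d = (-4)·(-2) − (0)·(-9) = 8
since m = R²·16 − 8²:  R² = (64 + 960) / 16 = 64
R = √64 = 8  ⇒  r_B = 8 − 6 = 2

rB=2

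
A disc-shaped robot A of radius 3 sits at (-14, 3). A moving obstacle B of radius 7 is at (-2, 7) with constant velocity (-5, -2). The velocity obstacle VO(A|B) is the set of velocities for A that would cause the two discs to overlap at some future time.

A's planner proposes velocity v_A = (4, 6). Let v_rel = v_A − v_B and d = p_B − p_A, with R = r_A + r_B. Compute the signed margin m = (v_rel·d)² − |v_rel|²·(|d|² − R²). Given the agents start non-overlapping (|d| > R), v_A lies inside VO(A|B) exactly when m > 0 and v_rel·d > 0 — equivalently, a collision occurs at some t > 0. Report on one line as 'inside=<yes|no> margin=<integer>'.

d = (12, 4),  |d|² = 160;  R = 3+7 = 10,  c = 160−10² = 60
v_rel = (9, 8),  |v_rel|² = 145;  v_rel·d = (9)·(12) + (8)·(4) = 140
145·t² − 280·t + 60 = 0  ⇒  m = 140² − 145·60 = 10900
m = 10900 > 0,  v_rel·d = 140 > 0  ⇒  inside

inside=yes margin=10900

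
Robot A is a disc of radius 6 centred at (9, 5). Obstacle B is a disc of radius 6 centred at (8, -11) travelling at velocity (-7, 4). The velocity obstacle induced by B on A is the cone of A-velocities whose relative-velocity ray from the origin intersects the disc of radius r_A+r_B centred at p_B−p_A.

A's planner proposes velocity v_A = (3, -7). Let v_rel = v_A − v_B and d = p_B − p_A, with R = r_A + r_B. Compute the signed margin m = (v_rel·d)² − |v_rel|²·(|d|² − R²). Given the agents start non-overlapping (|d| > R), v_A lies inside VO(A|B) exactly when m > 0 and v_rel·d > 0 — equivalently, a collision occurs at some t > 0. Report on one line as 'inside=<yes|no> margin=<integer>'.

d = (-1, -16),  |d|² = 257;  R = 6+6 = 12,  c = 257−12² = 113
v_rel = (10, -11),  |v_rel|² = 221;  v_rel·d = (10)·(-1) + (-11)·(-16) = 166
221·t² − 332·t + 113 = 0  ⇒  m = 166² − 221·113 = 2583
m = 2583 > 0,  v_rel·d = 166 > 0  ⇒  inside

inside=yes margin=2583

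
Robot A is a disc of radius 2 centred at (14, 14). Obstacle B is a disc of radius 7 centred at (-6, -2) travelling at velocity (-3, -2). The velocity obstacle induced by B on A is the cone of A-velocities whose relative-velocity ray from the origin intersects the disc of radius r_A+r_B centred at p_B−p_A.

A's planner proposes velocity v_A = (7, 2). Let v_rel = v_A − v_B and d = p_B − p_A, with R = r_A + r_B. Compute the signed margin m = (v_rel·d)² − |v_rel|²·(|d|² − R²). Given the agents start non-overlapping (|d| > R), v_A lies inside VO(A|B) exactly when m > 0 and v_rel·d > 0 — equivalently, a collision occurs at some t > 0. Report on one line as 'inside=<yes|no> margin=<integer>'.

d = (-20, -16),  |d|² = 656;  R = 2+7 = 9,  c = 656−9² = 575
v_rel = (10, 4),  |v_rel|² = 116;  v_rel·d = (10)·(-20) + (4)·(-16) = -264
116·t² + 528·t + 575 = 0  ⇒  m = (-264)² − 116·575 = 2996
m = 2996 > 0,  v_rel·d = -264 < 0  ⇒  outside

inside=no margin=2996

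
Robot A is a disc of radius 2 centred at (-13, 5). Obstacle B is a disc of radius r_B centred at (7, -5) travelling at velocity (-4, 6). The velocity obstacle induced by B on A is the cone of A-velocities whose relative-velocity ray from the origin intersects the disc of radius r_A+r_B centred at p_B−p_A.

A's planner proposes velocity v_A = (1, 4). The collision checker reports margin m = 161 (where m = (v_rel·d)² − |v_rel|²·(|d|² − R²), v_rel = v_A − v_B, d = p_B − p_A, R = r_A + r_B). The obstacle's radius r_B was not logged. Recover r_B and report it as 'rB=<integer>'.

m = 161
d = (20, -10);  v_rel = (5, -2),  |v_rel|² = 29
v_rel×d = (5)·(-10) − (-2)·(20) = -10
since m = R²·29 − (-10)²:  R² = (100 + 161) / 29 = 9
R = √9 = 3  ⇒  r_B = 3 − 2 = 1

rB=1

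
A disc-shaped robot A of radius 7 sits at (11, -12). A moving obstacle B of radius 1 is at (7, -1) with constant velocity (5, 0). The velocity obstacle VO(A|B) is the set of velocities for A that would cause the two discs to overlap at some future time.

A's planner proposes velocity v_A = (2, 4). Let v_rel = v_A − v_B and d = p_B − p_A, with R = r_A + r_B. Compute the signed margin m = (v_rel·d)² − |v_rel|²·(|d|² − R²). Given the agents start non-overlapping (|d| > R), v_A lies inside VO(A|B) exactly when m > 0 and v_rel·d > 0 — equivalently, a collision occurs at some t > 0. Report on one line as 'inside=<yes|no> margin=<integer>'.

d = (-4, 11),  |d|² = 137;  R = 7+1 = 8,  c = 137−8² = 73
v_rel = (-3, 4),  |v_rel|² = 25;  v_rel·d = (-3)·(-4) + (4)·(11) = 56
25·t² − 112·t + 73 = 0  ⇒  m = 56² − 25·73 = 1311
m = 1311 > 0,  v_rel·d = 56 > 0  ⇒  inside

inside=yes margin=1311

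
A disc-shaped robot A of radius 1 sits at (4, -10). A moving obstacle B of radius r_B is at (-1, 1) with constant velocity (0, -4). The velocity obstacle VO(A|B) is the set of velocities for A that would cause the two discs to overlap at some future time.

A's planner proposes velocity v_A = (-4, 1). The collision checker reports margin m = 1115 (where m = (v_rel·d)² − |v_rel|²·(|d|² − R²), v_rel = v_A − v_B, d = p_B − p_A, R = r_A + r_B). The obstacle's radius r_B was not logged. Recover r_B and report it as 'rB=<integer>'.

m = 1115
d = (-5, 11);  v_rel = (-4, 5),  |v_rel|² = 41
v_rel×d = (-4)·(11) − (5)·(-5) = -19
since m = R²·41 − (-19)²:  R² = (361 + 1115) / 41 = 36
R = √36 = 6  ⇒  r_B = 6 − 1 = 5

rB=5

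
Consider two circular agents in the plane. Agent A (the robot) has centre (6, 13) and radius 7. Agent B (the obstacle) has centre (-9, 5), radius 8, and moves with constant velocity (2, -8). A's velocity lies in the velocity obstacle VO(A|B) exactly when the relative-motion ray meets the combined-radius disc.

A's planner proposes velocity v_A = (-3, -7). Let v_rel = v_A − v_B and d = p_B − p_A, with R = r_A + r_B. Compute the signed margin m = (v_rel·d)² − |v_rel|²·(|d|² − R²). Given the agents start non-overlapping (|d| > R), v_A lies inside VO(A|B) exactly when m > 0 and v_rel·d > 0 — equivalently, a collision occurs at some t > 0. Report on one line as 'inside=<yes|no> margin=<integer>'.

d = (-15, -8),  |d|² = 289;  R = 7+8 = 15,  c = 289−15² = 64
v_rel = (-5, 1),  |v_rel|² = 26;  v_rel·d = (-5)·(-15) + (1)·(-8) = 67
26·t² − 134·t + 64 = 0  ⇒  m = 67² − 26·64 = 2825
m = 2825 > 0,  v_rel·d = 67 > 0  ⇒  inside

inside=yes margin=2825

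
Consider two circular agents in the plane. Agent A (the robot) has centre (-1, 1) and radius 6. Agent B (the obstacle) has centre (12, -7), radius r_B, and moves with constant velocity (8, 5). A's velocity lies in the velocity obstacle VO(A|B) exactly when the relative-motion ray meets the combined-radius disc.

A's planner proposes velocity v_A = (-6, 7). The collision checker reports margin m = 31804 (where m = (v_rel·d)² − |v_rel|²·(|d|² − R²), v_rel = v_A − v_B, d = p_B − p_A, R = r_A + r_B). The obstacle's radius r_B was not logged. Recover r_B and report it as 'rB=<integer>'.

m = 31804
d = (13, -8);  v_rel = (-14, 2),  |v_rel|² = 200
v_rel×d = (-14)·(-8) − (2)·(13) = 86
since m = R²·200 − 86²:  R² = (7396 + 31804) / 200 = 196
R = √196 = 14  ⇒  r_B = 14 − 6 = 8

rB=8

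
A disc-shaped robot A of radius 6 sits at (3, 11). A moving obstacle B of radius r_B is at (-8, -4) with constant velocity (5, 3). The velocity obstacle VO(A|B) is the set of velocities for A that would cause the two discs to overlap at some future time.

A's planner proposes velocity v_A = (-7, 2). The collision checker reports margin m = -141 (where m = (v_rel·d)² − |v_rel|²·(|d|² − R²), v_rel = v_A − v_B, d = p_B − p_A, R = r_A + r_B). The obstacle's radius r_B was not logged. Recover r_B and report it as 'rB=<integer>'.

m = -141
d = (-11, -15);  v_rel = (-12, -1),  |v_rel|² = 145
v_rel×d = (-12)·(-15) − (-1)·(-11) = 169
since m = R²·145 − 169²:  R² = (28561 + -141) / 145 = 196
R = √196 = 14  ⇒  r_B = 14 − 6 = 8

rB=8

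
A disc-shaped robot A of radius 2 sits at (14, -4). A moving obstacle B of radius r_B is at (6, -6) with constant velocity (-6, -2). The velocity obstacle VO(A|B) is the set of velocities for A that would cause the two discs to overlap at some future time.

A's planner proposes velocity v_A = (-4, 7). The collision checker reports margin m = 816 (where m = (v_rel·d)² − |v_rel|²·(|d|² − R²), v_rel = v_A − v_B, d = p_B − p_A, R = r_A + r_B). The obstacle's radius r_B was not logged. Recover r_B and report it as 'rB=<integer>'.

m = 816
d = (-8, -2);  v_rel = (2, 9),  |v_rel|² = 85
v_rel×d = (2)·(-2) − (9)·(-8) = 68
since m = R²·85 − 68²:  R² = (4624 + 816) / 85 = 64
R = √64 = 8  ⇒  r_B = 8 − 2 = 6

rB=6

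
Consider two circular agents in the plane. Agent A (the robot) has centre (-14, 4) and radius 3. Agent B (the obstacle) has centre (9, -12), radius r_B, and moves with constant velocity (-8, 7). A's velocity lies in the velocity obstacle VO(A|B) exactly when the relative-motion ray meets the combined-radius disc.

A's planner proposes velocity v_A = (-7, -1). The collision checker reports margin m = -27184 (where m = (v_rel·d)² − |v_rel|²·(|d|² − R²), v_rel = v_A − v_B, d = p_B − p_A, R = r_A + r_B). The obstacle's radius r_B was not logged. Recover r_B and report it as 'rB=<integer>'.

m = -27184
d = (23, -16);  v_rel = (1, -8),  |v_rel|² = 65
v_rel×d = (1)·(-16) − (-8)·(23) = 168
since m = R²·65 − 168²:  R² = (28224 + -27184) / 65 = 16
R = √16 = 4  ⇒  r_B = 4 − 3 = 1

rB=1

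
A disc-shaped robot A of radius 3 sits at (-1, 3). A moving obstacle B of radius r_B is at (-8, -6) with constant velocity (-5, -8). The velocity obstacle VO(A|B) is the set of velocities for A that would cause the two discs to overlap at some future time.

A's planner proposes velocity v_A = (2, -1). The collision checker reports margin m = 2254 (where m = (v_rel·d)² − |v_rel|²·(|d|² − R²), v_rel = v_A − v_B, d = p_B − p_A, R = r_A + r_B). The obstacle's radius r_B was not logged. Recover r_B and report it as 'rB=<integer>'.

m = 2254
d = (-7, -9);  v_rel = (7, 7),  |v_rel|² = 98
v_rel×d = (7)·(-9) − (7)·(-7) = -14
since m = R²·98 − (-14)²:  R² = (196 + 2254) / 98 = 25
R = √25 = 5  ⇒  r_B = 5 − 3 = 2

rB=2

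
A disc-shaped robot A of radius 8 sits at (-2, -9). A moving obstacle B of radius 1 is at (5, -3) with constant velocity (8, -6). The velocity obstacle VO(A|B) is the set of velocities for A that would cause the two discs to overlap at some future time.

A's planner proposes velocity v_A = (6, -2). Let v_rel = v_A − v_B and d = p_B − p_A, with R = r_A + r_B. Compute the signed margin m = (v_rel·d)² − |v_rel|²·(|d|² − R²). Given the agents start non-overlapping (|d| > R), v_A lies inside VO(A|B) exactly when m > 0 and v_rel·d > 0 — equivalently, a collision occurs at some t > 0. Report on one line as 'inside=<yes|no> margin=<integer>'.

d = (7, 6),  |d|² = 85;  R = 8+1 = 9,  c = 85−9² = 4
v_rel = (-2, 4),  |v_rel|² = 20;  v_rel·d = (-2)·(7) + (4)·(6) = 10
20·t² − 20·t + 4 = 0  ⇒  m = 10² − 20·4 = 20
m = 20 > 0,  v_rel·d = 10 > 0  ⇒  inside

inside=yes margin=20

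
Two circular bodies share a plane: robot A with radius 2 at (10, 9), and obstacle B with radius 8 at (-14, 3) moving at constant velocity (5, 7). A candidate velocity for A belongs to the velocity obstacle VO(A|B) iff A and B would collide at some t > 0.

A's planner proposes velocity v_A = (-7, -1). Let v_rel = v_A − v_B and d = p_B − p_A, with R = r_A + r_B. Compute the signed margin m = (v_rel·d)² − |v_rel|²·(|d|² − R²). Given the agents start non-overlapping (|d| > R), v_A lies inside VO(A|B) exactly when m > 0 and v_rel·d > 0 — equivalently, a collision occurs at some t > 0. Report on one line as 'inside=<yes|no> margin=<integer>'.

d = (-24, -6),  |d|² = 612;  R = 2+8 = 10,  c = 612−10² = 512
v_rel = (-12, -8),  |v_rel|² = 208;  v_rel·d = (-12)·(-24) + (-8)·(-6) = 336
208·t² − 672·t + 512 = 0  ⇒  m = 336² − 208·512 = 6400
m = 6400 > 0,  v_rel·d = 336 > 0  ⇒  inside

inside=yes margin=6400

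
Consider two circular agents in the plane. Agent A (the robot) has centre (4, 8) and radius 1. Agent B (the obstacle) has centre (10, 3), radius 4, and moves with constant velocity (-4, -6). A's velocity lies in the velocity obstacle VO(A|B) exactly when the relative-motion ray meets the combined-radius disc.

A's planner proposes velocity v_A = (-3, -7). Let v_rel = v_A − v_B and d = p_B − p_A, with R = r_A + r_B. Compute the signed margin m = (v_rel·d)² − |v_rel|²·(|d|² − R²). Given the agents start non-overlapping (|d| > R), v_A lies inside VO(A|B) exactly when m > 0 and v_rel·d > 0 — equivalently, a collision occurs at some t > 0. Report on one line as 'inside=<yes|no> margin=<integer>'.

d = (6, -5),  |d|² = 61;  R = 1+4 = 5,  c = 61−5² = 36
v_rel = (1, -1),  |v_rel|² = 2;  v_rel·d = (1)·(6) + (-1)·(-5) = 11
2·t² − 22·t + 36 = 0  ⇒  m = 11² − 2·36 = 49
m = 49 > 0,  v_rel·d = 11 > 0  ⇒  inside

inside=yes margin=49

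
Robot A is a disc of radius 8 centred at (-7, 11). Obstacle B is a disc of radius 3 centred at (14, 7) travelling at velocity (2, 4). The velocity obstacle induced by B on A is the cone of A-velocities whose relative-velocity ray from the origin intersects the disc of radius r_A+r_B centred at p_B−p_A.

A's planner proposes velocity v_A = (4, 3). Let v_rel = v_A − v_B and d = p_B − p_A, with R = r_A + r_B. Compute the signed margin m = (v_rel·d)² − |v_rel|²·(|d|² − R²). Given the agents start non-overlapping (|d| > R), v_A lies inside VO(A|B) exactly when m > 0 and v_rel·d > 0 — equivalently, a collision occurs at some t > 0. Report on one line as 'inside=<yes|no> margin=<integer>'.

d = (21, -4),  |d|² = 457;  R = 8+3 = 11,  c = 457−11² = 336
v_rel = (2, -1),  |v_rel|² = 5;  v_rel·d = (2)·(21) + (-1)·(-4) = 46
5·t² − 92·t + 336 = 0  ⇒  m = 46² − 5·336 = 436
m = 436 > 0,  v_rel·d = 46 > 0  ⇒  inside

inside=yes margin=436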